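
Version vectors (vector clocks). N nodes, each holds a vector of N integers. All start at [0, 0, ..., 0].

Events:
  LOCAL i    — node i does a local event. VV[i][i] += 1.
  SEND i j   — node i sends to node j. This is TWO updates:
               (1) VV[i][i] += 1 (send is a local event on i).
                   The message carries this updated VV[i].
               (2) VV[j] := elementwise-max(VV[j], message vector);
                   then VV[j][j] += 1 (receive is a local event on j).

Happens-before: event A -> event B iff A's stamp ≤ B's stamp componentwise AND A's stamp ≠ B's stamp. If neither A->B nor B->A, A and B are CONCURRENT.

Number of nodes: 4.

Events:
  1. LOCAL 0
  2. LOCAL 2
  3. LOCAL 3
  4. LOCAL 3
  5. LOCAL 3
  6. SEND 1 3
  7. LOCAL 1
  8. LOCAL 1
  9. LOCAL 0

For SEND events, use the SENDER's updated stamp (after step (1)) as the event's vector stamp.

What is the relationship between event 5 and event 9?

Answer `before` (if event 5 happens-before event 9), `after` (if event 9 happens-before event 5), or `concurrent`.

Answer: concurrent

Derivation:
Initial: VV[0]=[0, 0, 0, 0]
Initial: VV[1]=[0, 0, 0, 0]
Initial: VV[2]=[0, 0, 0, 0]
Initial: VV[3]=[0, 0, 0, 0]
Event 1: LOCAL 0: VV[0][0]++ -> VV[0]=[1, 0, 0, 0]
Event 2: LOCAL 2: VV[2][2]++ -> VV[2]=[0, 0, 1, 0]
Event 3: LOCAL 3: VV[3][3]++ -> VV[3]=[0, 0, 0, 1]
Event 4: LOCAL 3: VV[3][3]++ -> VV[3]=[0, 0, 0, 2]
Event 5: LOCAL 3: VV[3][3]++ -> VV[3]=[0, 0, 0, 3]
Event 6: SEND 1->3: VV[1][1]++ -> VV[1]=[0, 1, 0, 0], msg_vec=[0, 1, 0, 0]; VV[3]=max(VV[3],msg_vec) then VV[3][3]++ -> VV[3]=[0, 1, 0, 4]
Event 7: LOCAL 1: VV[1][1]++ -> VV[1]=[0, 2, 0, 0]
Event 8: LOCAL 1: VV[1][1]++ -> VV[1]=[0, 3, 0, 0]
Event 9: LOCAL 0: VV[0][0]++ -> VV[0]=[2, 0, 0, 0]
Event 5 stamp: [0, 0, 0, 3]
Event 9 stamp: [2, 0, 0, 0]
[0, 0, 0, 3] <= [2, 0, 0, 0]? False
[2, 0, 0, 0] <= [0, 0, 0, 3]? False
Relation: concurrent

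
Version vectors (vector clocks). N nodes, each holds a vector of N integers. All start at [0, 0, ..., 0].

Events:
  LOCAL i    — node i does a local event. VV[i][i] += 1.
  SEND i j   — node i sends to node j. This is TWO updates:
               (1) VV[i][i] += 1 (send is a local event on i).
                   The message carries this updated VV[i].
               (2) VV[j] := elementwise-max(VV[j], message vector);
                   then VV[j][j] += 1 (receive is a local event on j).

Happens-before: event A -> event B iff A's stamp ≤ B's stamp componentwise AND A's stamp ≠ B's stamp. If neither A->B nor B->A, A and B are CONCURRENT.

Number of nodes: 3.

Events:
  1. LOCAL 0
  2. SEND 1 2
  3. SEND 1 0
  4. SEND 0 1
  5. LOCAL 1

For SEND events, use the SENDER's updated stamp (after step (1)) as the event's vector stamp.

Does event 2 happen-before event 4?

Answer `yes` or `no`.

Answer: yes

Derivation:
Initial: VV[0]=[0, 0, 0]
Initial: VV[1]=[0, 0, 0]
Initial: VV[2]=[0, 0, 0]
Event 1: LOCAL 0: VV[0][0]++ -> VV[0]=[1, 0, 0]
Event 2: SEND 1->2: VV[1][1]++ -> VV[1]=[0, 1, 0], msg_vec=[0, 1, 0]; VV[2]=max(VV[2],msg_vec) then VV[2][2]++ -> VV[2]=[0, 1, 1]
Event 3: SEND 1->0: VV[1][1]++ -> VV[1]=[0, 2, 0], msg_vec=[0, 2, 0]; VV[0]=max(VV[0],msg_vec) then VV[0][0]++ -> VV[0]=[2, 2, 0]
Event 4: SEND 0->1: VV[0][0]++ -> VV[0]=[3, 2, 0], msg_vec=[3, 2, 0]; VV[1]=max(VV[1],msg_vec) then VV[1][1]++ -> VV[1]=[3, 3, 0]
Event 5: LOCAL 1: VV[1][1]++ -> VV[1]=[3, 4, 0]
Event 2 stamp: [0, 1, 0]
Event 4 stamp: [3, 2, 0]
[0, 1, 0] <= [3, 2, 0]? True. Equal? False. Happens-before: True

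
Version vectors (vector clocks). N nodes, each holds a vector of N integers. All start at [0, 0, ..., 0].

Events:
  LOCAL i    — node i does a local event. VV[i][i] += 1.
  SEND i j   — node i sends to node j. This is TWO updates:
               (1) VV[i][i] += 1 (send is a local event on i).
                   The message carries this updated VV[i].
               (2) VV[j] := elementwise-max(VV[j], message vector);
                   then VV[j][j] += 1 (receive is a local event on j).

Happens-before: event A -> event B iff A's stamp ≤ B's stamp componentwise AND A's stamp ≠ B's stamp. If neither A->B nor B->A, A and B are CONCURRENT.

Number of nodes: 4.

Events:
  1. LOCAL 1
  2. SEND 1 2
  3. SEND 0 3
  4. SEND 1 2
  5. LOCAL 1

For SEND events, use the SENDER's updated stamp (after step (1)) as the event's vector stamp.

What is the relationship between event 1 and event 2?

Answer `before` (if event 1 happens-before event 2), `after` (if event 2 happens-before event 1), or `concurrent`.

Answer: before

Derivation:
Initial: VV[0]=[0, 0, 0, 0]
Initial: VV[1]=[0, 0, 0, 0]
Initial: VV[2]=[0, 0, 0, 0]
Initial: VV[3]=[0, 0, 0, 0]
Event 1: LOCAL 1: VV[1][1]++ -> VV[1]=[0, 1, 0, 0]
Event 2: SEND 1->2: VV[1][1]++ -> VV[1]=[0, 2, 0, 0], msg_vec=[0, 2, 0, 0]; VV[2]=max(VV[2],msg_vec) then VV[2][2]++ -> VV[2]=[0, 2, 1, 0]
Event 3: SEND 0->3: VV[0][0]++ -> VV[0]=[1, 0, 0, 0], msg_vec=[1, 0, 0, 0]; VV[3]=max(VV[3],msg_vec) then VV[3][3]++ -> VV[3]=[1, 0, 0, 1]
Event 4: SEND 1->2: VV[1][1]++ -> VV[1]=[0, 3, 0, 0], msg_vec=[0, 3, 0, 0]; VV[2]=max(VV[2],msg_vec) then VV[2][2]++ -> VV[2]=[0, 3, 2, 0]
Event 5: LOCAL 1: VV[1][1]++ -> VV[1]=[0, 4, 0, 0]
Event 1 stamp: [0, 1, 0, 0]
Event 2 stamp: [0, 2, 0, 0]
[0, 1, 0, 0] <= [0, 2, 0, 0]? True
[0, 2, 0, 0] <= [0, 1, 0, 0]? False
Relation: before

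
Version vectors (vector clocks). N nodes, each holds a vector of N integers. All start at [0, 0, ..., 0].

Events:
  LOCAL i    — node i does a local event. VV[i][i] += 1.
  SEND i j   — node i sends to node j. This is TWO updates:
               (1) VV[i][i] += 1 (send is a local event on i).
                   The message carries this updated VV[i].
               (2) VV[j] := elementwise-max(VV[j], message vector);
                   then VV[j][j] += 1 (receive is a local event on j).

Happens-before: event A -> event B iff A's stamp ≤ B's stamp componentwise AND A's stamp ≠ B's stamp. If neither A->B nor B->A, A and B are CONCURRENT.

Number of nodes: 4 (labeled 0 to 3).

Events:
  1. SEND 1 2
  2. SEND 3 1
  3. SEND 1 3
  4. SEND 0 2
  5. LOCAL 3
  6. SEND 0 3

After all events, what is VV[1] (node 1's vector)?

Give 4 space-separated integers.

Answer: 0 3 0 1

Derivation:
Initial: VV[0]=[0, 0, 0, 0]
Initial: VV[1]=[0, 0, 0, 0]
Initial: VV[2]=[0, 0, 0, 0]
Initial: VV[3]=[0, 0, 0, 0]
Event 1: SEND 1->2: VV[1][1]++ -> VV[1]=[0, 1, 0, 0], msg_vec=[0, 1, 0, 0]; VV[2]=max(VV[2],msg_vec) then VV[2][2]++ -> VV[2]=[0, 1, 1, 0]
Event 2: SEND 3->1: VV[3][3]++ -> VV[3]=[0, 0, 0, 1], msg_vec=[0, 0, 0, 1]; VV[1]=max(VV[1],msg_vec) then VV[1][1]++ -> VV[1]=[0, 2, 0, 1]
Event 3: SEND 1->3: VV[1][1]++ -> VV[1]=[0, 3, 0, 1], msg_vec=[0, 3, 0, 1]; VV[3]=max(VV[3],msg_vec) then VV[3][3]++ -> VV[3]=[0, 3, 0, 2]
Event 4: SEND 0->2: VV[0][0]++ -> VV[0]=[1, 0, 0, 0], msg_vec=[1, 0, 0, 0]; VV[2]=max(VV[2],msg_vec) then VV[2][2]++ -> VV[2]=[1, 1, 2, 0]
Event 5: LOCAL 3: VV[3][3]++ -> VV[3]=[0, 3, 0, 3]
Event 6: SEND 0->3: VV[0][0]++ -> VV[0]=[2, 0, 0, 0], msg_vec=[2, 0, 0, 0]; VV[3]=max(VV[3],msg_vec) then VV[3][3]++ -> VV[3]=[2, 3, 0, 4]
Final vectors: VV[0]=[2, 0, 0, 0]; VV[1]=[0, 3, 0, 1]; VV[2]=[1, 1, 2, 0]; VV[3]=[2, 3, 0, 4]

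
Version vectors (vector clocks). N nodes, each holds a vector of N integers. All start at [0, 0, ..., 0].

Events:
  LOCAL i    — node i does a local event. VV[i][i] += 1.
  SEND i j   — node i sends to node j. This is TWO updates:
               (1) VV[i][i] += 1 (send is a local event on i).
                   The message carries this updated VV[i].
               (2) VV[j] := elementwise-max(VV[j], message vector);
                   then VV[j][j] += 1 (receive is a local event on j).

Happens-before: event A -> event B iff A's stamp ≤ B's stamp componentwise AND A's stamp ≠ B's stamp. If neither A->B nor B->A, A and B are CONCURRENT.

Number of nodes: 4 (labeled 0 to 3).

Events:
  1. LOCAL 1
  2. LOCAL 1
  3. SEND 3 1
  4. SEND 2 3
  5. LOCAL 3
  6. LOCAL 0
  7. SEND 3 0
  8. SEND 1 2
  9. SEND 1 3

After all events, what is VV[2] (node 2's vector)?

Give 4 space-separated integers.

Initial: VV[0]=[0, 0, 0, 0]
Initial: VV[1]=[0, 0, 0, 0]
Initial: VV[2]=[0, 0, 0, 0]
Initial: VV[3]=[0, 0, 0, 0]
Event 1: LOCAL 1: VV[1][1]++ -> VV[1]=[0, 1, 0, 0]
Event 2: LOCAL 1: VV[1][1]++ -> VV[1]=[0, 2, 0, 0]
Event 3: SEND 3->1: VV[3][3]++ -> VV[3]=[0, 0, 0, 1], msg_vec=[0, 0, 0, 1]; VV[1]=max(VV[1],msg_vec) then VV[1][1]++ -> VV[1]=[0, 3, 0, 1]
Event 4: SEND 2->3: VV[2][2]++ -> VV[2]=[0, 0, 1, 0], msg_vec=[0, 0, 1, 0]; VV[3]=max(VV[3],msg_vec) then VV[3][3]++ -> VV[3]=[0, 0, 1, 2]
Event 5: LOCAL 3: VV[3][3]++ -> VV[3]=[0, 0, 1, 3]
Event 6: LOCAL 0: VV[0][0]++ -> VV[0]=[1, 0, 0, 0]
Event 7: SEND 3->0: VV[3][3]++ -> VV[3]=[0, 0, 1, 4], msg_vec=[0, 0, 1, 4]; VV[0]=max(VV[0],msg_vec) then VV[0][0]++ -> VV[0]=[2, 0, 1, 4]
Event 8: SEND 1->2: VV[1][1]++ -> VV[1]=[0, 4, 0, 1], msg_vec=[0, 4, 0, 1]; VV[2]=max(VV[2],msg_vec) then VV[2][2]++ -> VV[2]=[0, 4, 2, 1]
Event 9: SEND 1->3: VV[1][1]++ -> VV[1]=[0, 5, 0, 1], msg_vec=[0, 5, 0, 1]; VV[3]=max(VV[3],msg_vec) then VV[3][3]++ -> VV[3]=[0, 5, 1, 5]
Final vectors: VV[0]=[2, 0, 1, 4]; VV[1]=[0, 5, 0, 1]; VV[2]=[0, 4, 2, 1]; VV[3]=[0, 5, 1, 5]

Answer: 0 4 2 1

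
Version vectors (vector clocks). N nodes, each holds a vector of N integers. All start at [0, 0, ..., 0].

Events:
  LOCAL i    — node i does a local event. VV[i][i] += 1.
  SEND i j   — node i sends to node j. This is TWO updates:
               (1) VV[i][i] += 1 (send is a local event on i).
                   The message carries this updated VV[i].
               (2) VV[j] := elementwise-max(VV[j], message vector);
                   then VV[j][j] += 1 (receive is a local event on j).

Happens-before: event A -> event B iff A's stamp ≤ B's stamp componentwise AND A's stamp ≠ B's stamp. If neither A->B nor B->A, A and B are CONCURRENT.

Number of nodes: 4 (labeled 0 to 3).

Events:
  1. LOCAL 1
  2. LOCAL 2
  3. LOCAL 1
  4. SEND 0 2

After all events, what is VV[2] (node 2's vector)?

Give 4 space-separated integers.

Initial: VV[0]=[0, 0, 0, 0]
Initial: VV[1]=[0, 0, 0, 0]
Initial: VV[2]=[0, 0, 0, 0]
Initial: VV[3]=[0, 0, 0, 0]
Event 1: LOCAL 1: VV[1][1]++ -> VV[1]=[0, 1, 0, 0]
Event 2: LOCAL 2: VV[2][2]++ -> VV[2]=[0, 0, 1, 0]
Event 3: LOCAL 1: VV[1][1]++ -> VV[1]=[0, 2, 0, 0]
Event 4: SEND 0->2: VV[0][0]++ -> VV[0]=[1, 0, 0, 0], msg_vec=[1, 0, 0, 0]; VV[2]=max(VV[2],msg_vec) then VV[2][2]++ -> VV[2]=[1, 0, 2, 0]
Final vectors: VV[0]=[1, 0, 0, 0]; VV[1]=[0, 2, 0, 0]; VV[2]=[1, 0, 2, 0]; VV[3]=[0, 0, 0, 0]

Answer: 1 0 2 0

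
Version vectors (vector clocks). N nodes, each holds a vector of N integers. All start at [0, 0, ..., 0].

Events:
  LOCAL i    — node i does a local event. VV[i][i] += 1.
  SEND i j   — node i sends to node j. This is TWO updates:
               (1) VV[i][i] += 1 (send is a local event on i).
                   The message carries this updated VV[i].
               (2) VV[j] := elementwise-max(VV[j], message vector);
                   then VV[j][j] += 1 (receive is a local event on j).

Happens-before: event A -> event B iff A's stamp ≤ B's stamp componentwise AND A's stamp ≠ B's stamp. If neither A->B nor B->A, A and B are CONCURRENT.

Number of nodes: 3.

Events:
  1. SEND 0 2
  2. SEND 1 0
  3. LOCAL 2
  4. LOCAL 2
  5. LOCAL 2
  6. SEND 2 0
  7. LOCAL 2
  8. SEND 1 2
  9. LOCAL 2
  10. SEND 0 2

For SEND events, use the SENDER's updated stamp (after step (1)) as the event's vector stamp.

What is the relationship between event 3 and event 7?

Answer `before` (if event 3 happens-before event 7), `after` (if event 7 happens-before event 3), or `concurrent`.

Initial: VV[0]=[0, 0, 0]
Initial: VV[1]=[0, 0, 0]
Initial: VV[2]=[0, 0, 0]
Event 1: SEND 0->2: VV[0][0]++ -> VV[0]=[1, 0, 0], msg_vec=[1, 0, 0]; VV[2]=max(VV[2],msg_vec) then VV[2][2]++ -> VV[2]=[1, 0, 1]
Event 2: SEND 1->0: VV[1][1]++ -> VV[1]=[0, 1, 0], msg_vec=[0, 1, 0]; VV[0]=max(VV[0],msg_vec) then VV[0][0]++ -> VV[0]=[2, 1, 0]
Event 3: LOCAL 2: VV[2][2]++ -> VV[2]=[1, 0, 2]
Event 4: LOCAL 2: VV[2][2]++ -> VV[2]=[1, 0, 3]
Event 5: LOCAL 2: VV[2][2]++ -> VV[2]=[1, 0, 4]
Event 6: SEND 2->0: VV[2][2]++ -> VV[2]=[1, 0, 5], msg_vec=[1, 0, 5]; VV[0]=max(VV[0],msg_vec) then VV[0][0]++ -> VV[0]=[3, 1, 5]
Event 7: LOCAL 2: VV[2][2]++ -> VV[2]=[1, 0, 6]
Event 8: SEND 1->2: VV[1][1]++ -> VV[1]=[0, 2, 0], msg_vec=[0, 2, 0]; VV[2]=max(VV[2],msg_vec) then VV[2][2]++ -> VV[2]=[1, 2, 7]
Event 9: LOCAL 2: VV[2][2]++ -> VV[2]=[1, 2, 8]
Event 10: SEND 0->2: VV[0][0]++ -> VV[0]=[4, 1, 5], msg_vec=[4, 1, 5]; VV[2]=max(VV[2],msg_vec) then VV[2][2]++ -> VV[2]=[4, 2, 9]
Event 3 stamp: [1, 0, 2]
Event 7 stamp: [1, 0, 6]
[1, 0, 2] <= [1, 0, 6]? True
[1, 0, 6] <= [1, 0, 2]? False
Relation: before

Answer: before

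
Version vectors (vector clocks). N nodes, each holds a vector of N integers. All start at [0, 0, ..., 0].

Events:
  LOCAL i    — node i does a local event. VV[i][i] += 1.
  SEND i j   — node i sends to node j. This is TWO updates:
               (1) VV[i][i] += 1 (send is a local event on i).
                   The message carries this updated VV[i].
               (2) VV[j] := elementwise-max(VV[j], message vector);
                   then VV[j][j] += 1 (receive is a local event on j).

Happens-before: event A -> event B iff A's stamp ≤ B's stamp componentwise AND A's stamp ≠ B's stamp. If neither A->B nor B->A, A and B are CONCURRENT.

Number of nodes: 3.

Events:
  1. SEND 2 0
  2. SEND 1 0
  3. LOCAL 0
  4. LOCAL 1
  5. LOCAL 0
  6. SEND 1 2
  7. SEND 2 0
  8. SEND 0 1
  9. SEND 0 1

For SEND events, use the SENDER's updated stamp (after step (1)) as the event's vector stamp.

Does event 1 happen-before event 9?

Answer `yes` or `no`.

Initial: VV[0]=[0, 0, 0]
Initial: VV[1]=[0, 0, 0]
Initial: VV[2]=[0, 0, 0]
Event 1: SEND 2->0: VV[2][2]++ -> VV[2]=[0, 0, 1], msg_vec=[0, 0, 1]; VV[0]=max(VV[0],msg_vec) then VV[0][0]++ -> VV[0]=[1, 0, 1]
Event 2: SEND 1->0: VV[1][1]++ -> VV[1]=[0, 1, 0], msg_vec=[0, 1, 0]; VV[0]=max(VV[0],msg_vec) then VV[0][0]++ -> VV[0]=[2, 1, 1]
Event 3: LOCAL 0: VV[0][0]++ -> VV[0]=[3, 1, 1]
Event 4: LOCAL 1: VV[1][1]++ -> VV[1]=[0, 2, 0]
Event 5: LOCAL 0: VV[0][0]++ -> VV[0]=[4, 1, 1]
Event 6: SEND 1->2: VV[1][1]++ -> VV[1]=[0, 3, 0], msg_vec=[0, 3, 0]; VV[2]=max(VV[2],msg_vec) then VV[2][2]++ -> VV[2]=[0, 3, 2]
Event 7: SEND 2->0: VV[2][2]++ -> VV[2]=[0, 3, 3], msg_vec=[0, 3, 3]; VV[0]=max(VV[0],msg_vec) then VV[0][0]++ -> VV[0]=[5, 3, 3]
Event 8: SEND 0->1: VV[0][0]++ -> VV[0]=[6, 3, 3], msg_vec=[6, 3, 3]; VV[1]=max(VV[1],msg_vec) then VV[1][1]++ -> VV[1]=[6, 4, 3]
Event 9: SEND 0->1: VV[0][0]++ -> VV[0]=[7, 3, 3], msg_vec=[7, 3, 3]; VV[1]=max(VV[1],msg_vec) then VV[1][1]++ -> VV[1]=[7, 5, 3]
Event 1 stamp: [0, 0, 1]
Event 9 stamp: [7, 3, 3]
[0, 0, 1] <= [7, 3, 3]? True. Equal? False. Happens-before: True

Answer: yes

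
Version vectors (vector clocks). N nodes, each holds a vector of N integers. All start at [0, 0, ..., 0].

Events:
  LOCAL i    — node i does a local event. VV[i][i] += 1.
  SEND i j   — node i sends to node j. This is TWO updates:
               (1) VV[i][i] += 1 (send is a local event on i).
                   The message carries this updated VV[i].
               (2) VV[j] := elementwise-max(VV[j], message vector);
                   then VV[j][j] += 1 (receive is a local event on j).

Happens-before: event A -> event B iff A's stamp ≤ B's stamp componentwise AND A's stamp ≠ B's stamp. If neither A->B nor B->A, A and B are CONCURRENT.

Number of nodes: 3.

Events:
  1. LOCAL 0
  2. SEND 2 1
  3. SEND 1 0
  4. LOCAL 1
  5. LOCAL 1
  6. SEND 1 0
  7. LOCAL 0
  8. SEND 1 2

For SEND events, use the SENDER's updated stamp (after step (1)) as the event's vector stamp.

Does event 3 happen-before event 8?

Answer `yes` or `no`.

Answer: yes

Derivation:
Initial: VV[0]=[0, 0, 0]
Initial: VV[1]=[0, 0, 0]
Initial: VV[2]=[0, 0, 0]
Event 1: LOCAL 0: VV[0][0]++ -> VV[0]=[1, 0, 0]
Event 2: SEND 2->1: VV[2][2]++ -> VV[2]=[0, 0, 1], msg_vec=[0, 0, 1]; VV[1]=max(VV[1],msg_vec) then VV[1][1]++ -> VV[1]=[0, 1, 1]
Event 3: SEND 1->0: VV[1][1]++ -> VV[1]=[0, 2, 1], msg_vec=[0, 2, 1]; VV[0]=max(VV[0],msg_vec) then VV[0][0]++ -> VV[0]=[2, 2, 1]
Event 4: LOCAL 1: VV[1][1]++ -> VV[1]=[0, 3, 1]
Event 5: LOCAL 1: VV[1][1]++ -> VV[1]=[0, 4, 1]
Event 6: SEND 1->0: VV[1][1]++ -> VV[1]=[0, 5, 1], msg_vec=[0, 5, 1]; VV[0]=max(VV[0],msg_vec) then VV[0][0]++ -> VV[0]=[3, 5, 1]
Event 7: LOCAL 0: VV[0][0]++ -> VV[0]=[4, 5, 1]
Event 8: SEND 1->2: VV[1][1]++ -> VV[1]=[0, 6, 1], msg_vec=[0, 6, 1]; VV[2]=max(VV[2],msg_vec) then VV[2][2]++ -> VV[2]=[0, 6, 2]
Event 3 stamp: [0, 2, 1]
Event 8 stamp: [0, 6, 1]
[0, 2, 1] <= [0, 6, 1]? True. Equal? False. Happens-before: True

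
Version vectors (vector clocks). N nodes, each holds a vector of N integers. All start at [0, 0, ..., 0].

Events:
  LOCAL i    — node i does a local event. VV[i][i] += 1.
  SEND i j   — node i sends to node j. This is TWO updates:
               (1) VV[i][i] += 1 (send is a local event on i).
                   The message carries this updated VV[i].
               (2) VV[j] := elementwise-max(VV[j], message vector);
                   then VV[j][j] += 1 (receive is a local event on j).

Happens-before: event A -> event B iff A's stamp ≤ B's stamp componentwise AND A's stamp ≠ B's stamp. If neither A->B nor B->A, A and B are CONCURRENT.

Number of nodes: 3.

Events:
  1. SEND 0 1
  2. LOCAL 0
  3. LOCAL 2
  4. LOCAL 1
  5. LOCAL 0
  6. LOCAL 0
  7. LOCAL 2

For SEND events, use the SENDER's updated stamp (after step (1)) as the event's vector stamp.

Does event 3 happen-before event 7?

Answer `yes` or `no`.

Answer: yes

Derivation:
Initial: VV[0]=[0, 0, 0]
Initial: VV[1]=[0, 0, 0]
Initial: VV[2]=[0, 0, 0]
Event 1: SEND 0->1: VV[0][0]++ -> VV[0]=[1, 0, 0], msg_vec=[1, 0, 0]; VV[1]=max(VV[1],msg_vec) then VV[1][1]++ -> VV[1]=[1, 1, 0]
Event 2: LOCAL 0: VV[0][0]++ -> VV[0]=[2, 0, 0]
Event 3: LOCAL 2: VV[2][2]++ -> VV[2]=[0, 0, 1]
Event 4: LOCAL 1: VV[1][1]++ -> VV[1]=[1, 2, 0]
Event 5: LOCAL 0: VV[0][0]++ -> VV[0]=[3, 0, 0]
Event 6: LOCAL 0: VV[0][0]++ -> VV[0]=[4, 0, 0]
Event 7: LOCAL 2: VV[2][2]++ -> VV[2]=[0, 0, 2]
Event 3 stamp: [0, 0, 1]
Event 7 stamp: [0, 0, 2]
[0, 0, 1] <= [0, 0, 2]? True. Equal? False. Happens-before: True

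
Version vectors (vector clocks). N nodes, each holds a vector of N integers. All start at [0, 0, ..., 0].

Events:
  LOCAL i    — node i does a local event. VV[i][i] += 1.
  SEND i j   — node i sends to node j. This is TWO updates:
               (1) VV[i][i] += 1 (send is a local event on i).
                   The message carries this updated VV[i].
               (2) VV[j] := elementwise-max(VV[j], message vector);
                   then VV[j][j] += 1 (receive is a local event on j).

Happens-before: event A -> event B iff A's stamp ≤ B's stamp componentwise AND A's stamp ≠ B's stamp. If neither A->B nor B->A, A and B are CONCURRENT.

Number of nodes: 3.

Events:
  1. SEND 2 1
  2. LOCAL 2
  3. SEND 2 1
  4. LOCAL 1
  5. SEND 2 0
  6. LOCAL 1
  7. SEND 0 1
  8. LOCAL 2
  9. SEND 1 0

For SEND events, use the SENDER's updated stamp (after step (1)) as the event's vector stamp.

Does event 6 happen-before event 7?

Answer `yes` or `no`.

Answer: no

Derivation:
Initial: VV[0]=[0, 0, 0]
Initial: VV[1]=[0, 0, 0]
Initial: VV[2]=[0, 0, 0]
Event 1: SEND 2->1: VV[2][2]++ -> VV[2]=[0, 0, 1], msg_vec=[0, 0, 1]; VV[1]=max(VV[1],msg_vec) then VV[1][1]++ -> VV[1]=[0, 1, 1]
Event 2: LOCAL 2: VV[2][2]++ -> VV[2]=[0, 0, 2]
Event 3: SEND 2->1: VV[2][2]++ -> VV[2]=[0, 0, 3], msg_vec=[0, 0, 3]; VV[1]=max(VV[1],msg_vec) then VV[1][1]++ -> VV[1]=[0, 2, 3]
Event 4: LOCAL 1: VV[1][1]++ -> VV[1]=[0, 3, 3]
Event 5: SEND 2->0: VV[2][2]++ -> VV[2]=[0, 0, 4], msg_vec=[0, 0, 4]; VV[0]=max(VV[0],msg_vec) then VV[0][0]++ -> VV[0]=[1, 0, 4]
Event 6: LOCAL 1: VV[1][1]++ -> VV[1]=[0, 4, 3]
Event 7: SEND 0->1: VV[0][0]++ -> VV[0]=[2, 0, 4], msg_vec=[2, 0, 4]; VV[1]=max(VV[1],msg_vec) then VV[1][1]++ -> VV[1]=[2, 5, 4]
Event 8: LOCAL 2: VV[2][2]++ -> VV[2]=[0, 0, 5]
Event 9: SEND 1->0: VV[1][1]++ -> VV[1]=[2, 6, 4], msg_vec=[2, 6, 4]; VV[0]=max(VV[0],msg_vec) then VV[0][0]++ -> VV[0]=[3, 6, 4]
Event 6 stamp: [0, 4, 3]
Event 7 stamp: [2, 0, 4]
[0, 4, 3] <= [2, 0, 4]? False. Equal? False. Happens-before: False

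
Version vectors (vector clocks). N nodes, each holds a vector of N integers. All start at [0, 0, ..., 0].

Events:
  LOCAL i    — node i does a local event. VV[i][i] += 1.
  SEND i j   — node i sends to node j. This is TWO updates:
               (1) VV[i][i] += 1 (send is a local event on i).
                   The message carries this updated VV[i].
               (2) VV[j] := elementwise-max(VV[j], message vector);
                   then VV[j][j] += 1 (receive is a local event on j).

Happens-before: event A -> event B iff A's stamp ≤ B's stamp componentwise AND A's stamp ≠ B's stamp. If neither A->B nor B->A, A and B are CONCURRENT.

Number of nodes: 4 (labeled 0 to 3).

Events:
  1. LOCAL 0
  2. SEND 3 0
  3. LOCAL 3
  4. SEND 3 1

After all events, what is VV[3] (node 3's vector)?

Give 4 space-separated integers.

Answer: 0 0 0 3

Derivation:
Initial: VV[0]=[0, 0, 0, 0]
Initial: VV[1]=[0, 0, 0, 0]
Initial: VV[2]=[0, 0, 0, 0]
Initial: VV[3]=[0, 0, 0, 0]
Event 1: LOCAL 0: VV[0][0]++ -> VV[0]=[1, 0, 0, 0]
Event 2: SEND 3->0: VV[3][3]++ -> VV[3]=[0, 0, 0, 1], msg_vec=[0, 0, 0, 1]; VV[0]=max(VV[0],msg_vec) then VV[0][0]++ -> VV[0]=[2, 0, 0, 1]
Event 3: LOCAL 3: VV[3][3]++ -> VV[3]=[0, 0, 0, 2]
Event 4: SEND 3->1: VV[3][3]++ -> VV[3]=[0, 0, 0, 3], msg_vec=[0, 0, 0, 3]; VV[1]=max(VV[1],msg_vec) then VV[1][1]++ -> VV[1]=[0, 1, 0, 3]
Final vectors: VV[0]=[2, 0, 0, 1]; VV[1]=[0, 1, 0, 3]; VV[2]=[0, 0, 0, 0]; VV[3]=[0, 0, 0, 3]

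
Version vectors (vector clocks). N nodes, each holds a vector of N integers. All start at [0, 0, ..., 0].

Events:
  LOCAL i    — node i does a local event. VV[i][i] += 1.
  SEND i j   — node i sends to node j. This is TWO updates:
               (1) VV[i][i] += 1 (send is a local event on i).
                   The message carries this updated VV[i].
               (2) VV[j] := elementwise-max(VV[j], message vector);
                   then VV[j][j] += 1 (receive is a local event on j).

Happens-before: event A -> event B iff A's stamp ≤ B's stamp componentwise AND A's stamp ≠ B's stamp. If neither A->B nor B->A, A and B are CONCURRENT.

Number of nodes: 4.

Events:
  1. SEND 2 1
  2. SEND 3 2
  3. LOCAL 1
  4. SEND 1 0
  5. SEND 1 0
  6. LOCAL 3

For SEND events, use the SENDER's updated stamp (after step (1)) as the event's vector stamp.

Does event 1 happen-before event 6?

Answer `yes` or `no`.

Answer: no

Derivation:
Initial: VV[0]=[0, 0, 0, 0]
Initial: VV[1]=[0, 0, 0, 0]
Initial: VV[2]=[0, 0, 0, 0]
Initial: VV[3]=[0, 0, 0, 0]
Event 1: SEND 2->1: VV[2][2]++ -> VV[2]=[0, 0, 1, 0], msg_vec=[0, 0, 1, 0]; VV[1]=max(VV[1],msg_vec) then VV[1][1]++ -> VV[1]=[0, 1, 1, 0]
Event 2: SEND 3->2: VV[3][3]++ -> VV[3]=[0, 0, 0, 1], msg_vec=[0, 0, 0, 1]; VV[2]=max(VV[2],msg_vec) then VV[2][2]++ -> VV[2]=[0, 0, 2, 1]
Event 3: LOCAL 1: VV[1][1]++ -> VV[1]=[0, 2, 1, 0]
Event 4: SEND 1->0: VV[1][1]++ -> VV[1]=[0, 3, 1, 0], msg_vec=[0, 3, 1, 0]; VV[0]=max(VV[0],msg_vec) then VV[0][0]++ -> VV[0]=[1, 3, 1, 0]
Event 5: SEND 1->0: VV[1][1]++ -> VV[1]=[0, 4, 1, 0], msg_vec=[0, 4, 1, 0]; VV[0]=max(VV[0],msg_vec) then VV[0][0]++ -> VV[0]=[2, 4, 1, 0]
Event 6: LOCAL 3: VV[3][3]++ -> VV[3]=[0, 0, 0, 2]
Event 1 stamp: [0, 0, 1, 0]
Event 6 stamp: [0, 0, 0, 2]
[0, 0, 1, 0] <= [0, 0, 0, 2]? False. Equal? False. Happens-before: False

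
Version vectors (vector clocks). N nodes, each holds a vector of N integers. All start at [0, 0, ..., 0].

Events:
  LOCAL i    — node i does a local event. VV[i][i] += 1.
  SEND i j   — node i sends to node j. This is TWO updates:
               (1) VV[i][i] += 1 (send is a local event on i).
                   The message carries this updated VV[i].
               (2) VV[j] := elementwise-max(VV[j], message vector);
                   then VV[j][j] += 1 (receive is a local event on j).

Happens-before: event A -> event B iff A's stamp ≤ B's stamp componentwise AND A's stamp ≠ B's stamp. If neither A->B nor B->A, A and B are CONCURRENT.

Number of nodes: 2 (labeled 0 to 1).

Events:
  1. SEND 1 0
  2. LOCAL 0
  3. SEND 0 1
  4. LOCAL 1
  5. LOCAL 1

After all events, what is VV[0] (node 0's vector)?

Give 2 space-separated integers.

Initial: VV[0]=[0, 0]
Initial: VV[1]=[0, 0]
Event 1: SEND 1->0: VV[1][1]++ -> VV[1]=[0, 1], msg_vec=[0, 1]; VV[0]=max(VV[0],msg_vec) then VV[0][0]++ -> VV[0]=[1, 1]
Event 2: LOCAL 0: VV[0][0]++ -> VV[0]=[2, 1]
Event 3: SEND 0->1: VV[0][0]++ -> VV[0]=[3, 1], msg_vec=[3, 1]; VV[1]=max(VV[1],msg_vec) then VV[1][1]++ -> VV[1]=[3, 2]
Event 4: LOCAL 1: VV[1][1]++ -> VV[1]=[3, 3]
Event 5: LOCAL 1: VV[1][1]++ -> VV[1]=[3, 4]
Final vectors: VV[0]=[3, 1]; VV[1]=[3, 4]

Answer: 3 1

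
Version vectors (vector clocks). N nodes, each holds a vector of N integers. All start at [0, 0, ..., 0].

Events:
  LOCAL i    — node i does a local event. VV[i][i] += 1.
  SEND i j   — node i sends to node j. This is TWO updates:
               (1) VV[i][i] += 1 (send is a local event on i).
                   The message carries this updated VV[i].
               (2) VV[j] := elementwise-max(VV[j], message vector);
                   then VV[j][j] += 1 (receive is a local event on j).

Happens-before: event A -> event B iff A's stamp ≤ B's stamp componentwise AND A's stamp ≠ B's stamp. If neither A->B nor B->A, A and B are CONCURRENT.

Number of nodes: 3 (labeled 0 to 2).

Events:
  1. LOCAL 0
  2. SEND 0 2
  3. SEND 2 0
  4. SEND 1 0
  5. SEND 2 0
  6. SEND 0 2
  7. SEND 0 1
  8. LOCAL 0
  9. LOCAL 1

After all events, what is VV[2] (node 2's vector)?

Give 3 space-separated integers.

Answer: 6 1 4

Derivation:
Initial: VV[0]=[0, 0, 0]
Initial: VV[1]=[0, 0, 0]
Initial: VV[2]=[0, 0, 0]
Event 1: LOCAL 0: VV[0][0]++ -> VV[0]=[1, 0, 0]
Event 2: SEND 0->2: VV[0][0]++ -> VV[0]=[2, 0, 0], msg_vec=[2, 0, 0]; VV[2]=max(VV[2],msg_vec) then VV[2][2]++ -> VV[2]=[2, 0, 1]
Event 3: SEND 2->0: VV[2][2]++ -> VV[2]=[2, 0, 2], msg_vec=[2, 0, 2]; VV[0]=max(VV[0],msg_vec) then VV[0][0]++ -> VV[0]=[3, 0, 2]
Event 4: SEND 1->0: VV[1][1]++ -> VV[1]=[0, 1, 0], msg_vec=[0, 1, 0]; VV[0]=max(VV[0],msg_vec) then VV[0][0]++ -> VV[0]=[4, 1, 2]
Event 5: SEND 2->0: VV[2][2]++ -> VV[2]=[2, 0, 3], msg_vec=[2, 0, 3]; VV[0]=max(VV[0],msg_vec) then VV[0][0]++ -> VV[0]=[5, 1, 3]
Event 6: SEND 0->2: VV[0][0]++ -> VV[0]=[6, 1, 3], msg_vec=[6, 1, 3]; VV[2]=max(VV[2],msg_vec) then VV[2][2]++ -> VV[2]=[6, 1, 4]
Event 7: SEND 0->1: VV[0][0]++ -> VV[0]=[7, 1, 3], msg_vec=[7, 1, 3]; VV[1]=max(VV[1],msg_vec) then VV[1][1]++ -> VV[1]=[7, 2, 3]
Event 8: LOCAL 0: VV[0][0]++ -> VV[0]=[8, 1, 3]
Event 9: LOCAL 1: VV[1][1]++ -> VV[1]=[7, 3, 3]
Final vectors: VV[0]=[8, 1, 3]; VV[1]=[7, 3, 3]; VV[2]=[6, 1, 4]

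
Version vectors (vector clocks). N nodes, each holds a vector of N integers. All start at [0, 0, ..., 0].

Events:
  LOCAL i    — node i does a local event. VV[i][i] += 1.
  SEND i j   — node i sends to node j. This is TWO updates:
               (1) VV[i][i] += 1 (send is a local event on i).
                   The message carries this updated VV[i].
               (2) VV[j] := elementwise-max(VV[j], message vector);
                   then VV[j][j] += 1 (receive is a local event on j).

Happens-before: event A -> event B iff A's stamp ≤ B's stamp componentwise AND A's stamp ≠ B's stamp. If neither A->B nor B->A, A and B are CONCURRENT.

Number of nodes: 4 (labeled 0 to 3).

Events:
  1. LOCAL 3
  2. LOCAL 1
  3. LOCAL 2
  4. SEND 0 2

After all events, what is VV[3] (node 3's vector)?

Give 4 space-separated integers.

Initial: VV[0]=[0, 0, 0, 0]
Initial: VV[1]=[0, 0, 0, 0]
Initial: VV[2]=[0, 0, 0, 0]
Initial: VV[3]=[0, 0, 0, 0]
Event 1: LOCAL 3: VV[3][3]++ -> VV[3]=[0, 0, 0, 1]
Event 2: LOCAL 1: VV[1][1]++ -> VV[1]=[0, 1, 0, 0]
Event 3: LOCAL 2: VV[2][2]++ -> VV[2]=[0, 0, 1, 0]
Event 4: SEND 0->2: VV[0][0]++ -> VV[0]=[1, 0, 0, 0], msg_vec=[1, 0, 0, 0]; VV[2]=max(VV[2],msg_vec) then VV[2][2]++ -> VV[2]=[1, 0, 2, 0]
Final vectors: VV[0]=[1, 0, 0, 0]; VV[1]=[0, 1, 0, 0]; VV[2]=[1, 0, 2, 0]; VV[3]=[0, 0, 0, 1]

Answer: 0 0 0 1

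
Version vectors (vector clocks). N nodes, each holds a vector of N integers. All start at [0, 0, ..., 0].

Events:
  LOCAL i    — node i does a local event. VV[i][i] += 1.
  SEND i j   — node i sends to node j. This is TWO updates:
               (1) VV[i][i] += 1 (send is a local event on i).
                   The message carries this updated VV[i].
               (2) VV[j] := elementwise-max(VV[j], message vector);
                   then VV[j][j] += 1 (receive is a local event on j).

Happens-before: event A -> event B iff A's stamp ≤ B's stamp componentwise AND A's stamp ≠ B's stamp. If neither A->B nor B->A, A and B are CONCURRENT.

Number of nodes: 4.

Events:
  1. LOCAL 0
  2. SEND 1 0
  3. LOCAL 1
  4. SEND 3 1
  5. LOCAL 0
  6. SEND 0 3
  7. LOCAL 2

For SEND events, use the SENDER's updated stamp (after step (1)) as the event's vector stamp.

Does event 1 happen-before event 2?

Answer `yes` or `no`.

Answer: no

Derivation:
Initial: VV[0]=[0, 0, 0, 0]
Initial: VV[1]=[0, 0, 0, 0]
Initial: VV[2]=[0, 0, 0, 0]
Initial: VV[3]=[0, 0, 0, 0]
Event 1: LOCAL 0: VV[0][0]++ -> VV[0]=[1, 0, 0, 0]
Event 2: SEND 1->0: VV[1][1]++ -> VV[1]=[0, 1, 0, 0], msg_vec=[0, 1, 0, 0]; VV[0]=max(VV[0],msg_vec) then VV[0][0]++ -> VV[0]=[2, 1, 0, 0]
Event 3: LOCAL 1: VV[1][1]++ -> VV[1]=[0, 2, 0, 0]
Event 4: SEND 3->1: VV[3][3]++ -> VV[3]=[0, 0, 0, 1], msg_vec=[0, 0, 0, 1]; VV[1]=max(VV[1],msg_vec) then VV[1][1]++ -> VV[1]=[0, 3, 0, 1]
Event 5: LOCAL 0: VV[0][0]++ -> VV[0]=[3, 1, 0, 0]
Event 6: SEND 0->3: VV[0][0]++ -> VV[0]=[4, 1, 0, 0], msg_vec=[4, 1, 0, 0]; VV[3]=max(VV[3],msg_vec) then VV[3][3]++ -> VV[3]=[4, 1, 0, 2]
Event 7: LOCAL 2: VV[2][2]++ -> VV[2]=[0, 0, 1, 0]
Event 1 stamp: [1, 0, 0, 0]
Event 2 stamp: [0, 1, 0, 0]
[1, 0, 0, 0] <= [0, 1, 0, 0]? False. Equal? False. Happens-before: False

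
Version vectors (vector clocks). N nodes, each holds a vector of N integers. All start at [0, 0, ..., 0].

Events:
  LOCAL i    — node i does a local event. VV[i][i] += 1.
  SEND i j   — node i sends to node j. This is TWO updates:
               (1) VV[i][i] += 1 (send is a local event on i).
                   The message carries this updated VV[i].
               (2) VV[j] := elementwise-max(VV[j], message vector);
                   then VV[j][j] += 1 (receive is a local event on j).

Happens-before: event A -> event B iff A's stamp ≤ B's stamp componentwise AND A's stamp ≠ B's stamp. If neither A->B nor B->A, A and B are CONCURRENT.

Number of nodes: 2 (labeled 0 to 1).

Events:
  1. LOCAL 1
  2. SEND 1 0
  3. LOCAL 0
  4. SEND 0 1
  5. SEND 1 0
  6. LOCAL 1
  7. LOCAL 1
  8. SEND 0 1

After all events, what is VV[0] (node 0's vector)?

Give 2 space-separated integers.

Initial: VV[0]=[0, 0]
Initial: VV[1]=[0, 0]
Event 1: LOCAL 1: VV[1][1]++ -> VV[1]=[0, 1]
Event 2: SEND 1->0: VV[1][1]++ -> VV[1]=[0, 2], msg_vec=[0, 2]; VV[0]=max(VV[0],msg_vec) then VV[0][0]++ -> VV[0]=[1, 2]
Event 3: LOCAL 0: VV[0][0]++ -> VV[0]=[2, 2]
Event 4: SEND 0->1: VV[0][0]++ -> VV[0]=[3, 2], msg_vec=[3, 2]; VV[1]=max(VV[1],msg_vec) then VV[1][1]++ -> VV[1]=[3, 3]
Event 5: SEND 1->0: VV[1][1]++ -> VV[1]=[3, 4], msg_vec=[3, 4]; VV[0]=max(VV[0],msg_vec) then VV[0][0]++ -> VV[0]=[4, 4]
Event 6: LOCAL 1: VV[1][1]++ -> VV[1]=[3, 5]
Event 7: LOCAL 1: VV[1][1]++ -> VV[1]=[3, 6]
Event 8: SEND 0->1: VV[0][0]++ -> VV[0]=[5, 4], msg_vec=[5, 4]; VV[1]=max(VV[1],msg_vec) then VV[1][1]++ -> VV[1]=[5, 7]
Final vectors: VV[0]=[5, 4]; VV[1]=[5, 7]

Answer: 5 4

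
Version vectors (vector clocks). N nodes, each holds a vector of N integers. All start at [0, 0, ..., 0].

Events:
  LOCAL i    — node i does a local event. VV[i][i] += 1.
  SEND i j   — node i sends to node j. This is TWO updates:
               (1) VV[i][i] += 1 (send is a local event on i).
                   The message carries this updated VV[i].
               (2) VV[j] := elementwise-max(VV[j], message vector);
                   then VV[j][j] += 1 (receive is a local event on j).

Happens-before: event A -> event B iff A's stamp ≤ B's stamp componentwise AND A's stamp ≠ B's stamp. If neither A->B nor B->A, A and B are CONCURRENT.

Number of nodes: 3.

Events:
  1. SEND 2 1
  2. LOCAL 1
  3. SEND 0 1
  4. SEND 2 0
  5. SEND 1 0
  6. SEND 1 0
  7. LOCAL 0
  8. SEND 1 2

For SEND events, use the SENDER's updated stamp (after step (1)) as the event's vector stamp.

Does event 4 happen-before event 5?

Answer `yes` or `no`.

Initial: VV[0]=[0, 0, 0]
Initial: VV[1]=[0, 0, 0]
Initial: VV[2]=[0, 0, 0]
Event 1: SEND 2->1: VV[2][2]++ -> VV[2]=[0, 0, 1], msg_vec=[0, 0, 1]; VV[1]=max(VV[1],msg_vec) then VV[1][1]++ -> VV[1]=[0, 1, 1]
Event 2: LOCAL 1: VV[1][1]++ -> VV[1]=[0, 2, 1]
Event 3: SEND 0->1: VV[0][0]++ -> VV[0]=[1, 0, 0], msg_vec=[1, 0, 0]; VV[1]=max(VV[1],msg_vec) then VV[1][1]++ -> VV[1]=[1, 3, 1]
Event 4: SEND 2->0: VV[2][2]++ -> VV[2]=[0, 0, 2], msg_vec=[0, 0, 2]; VV[0]=max(VV[0],msg_vec) then VV[0][0]++ -> VV[0]=[2, 0, 2]
Event 5: SEND 1->0: VV[1][1]++ -> VV[1]=[1, 4, 1], msg_vec=[1, 4, 1]; VV[0]=max(VV[0],msg_vec) then VV[0][0]++ -> VV[0]=[3, 4, 2]
Event 6: SEND 1->0: VV[1][1]++ -> VV[1]=[1, 5, 1], msg_vec=[1, 5, 1]; VV[0]=max(VV[0],msg_vec) then VV[0][0]++ -> VV[0]=[4, 5, 2]
Event 7: LOCAL 0: VV[0][0]++ -> VV[0]=[5, 5, 2]
Event 8: SEND 1->2: VV[1][1]++ -> VV[1]=[1, 6, 1], msg_vec=[1, 6, 1]; VV[2]=max(VV[2],msg_vec) then VV[2][2]++ -> VV[2]=[1, 6, 3]
Event 4 stamp: [0, 0, 2]
Event 5 stamp: [1, 4, 1]
[0, 0, 2] <= [1, 4, 1]? False. Equal? False. Happens-before: False

Answer: no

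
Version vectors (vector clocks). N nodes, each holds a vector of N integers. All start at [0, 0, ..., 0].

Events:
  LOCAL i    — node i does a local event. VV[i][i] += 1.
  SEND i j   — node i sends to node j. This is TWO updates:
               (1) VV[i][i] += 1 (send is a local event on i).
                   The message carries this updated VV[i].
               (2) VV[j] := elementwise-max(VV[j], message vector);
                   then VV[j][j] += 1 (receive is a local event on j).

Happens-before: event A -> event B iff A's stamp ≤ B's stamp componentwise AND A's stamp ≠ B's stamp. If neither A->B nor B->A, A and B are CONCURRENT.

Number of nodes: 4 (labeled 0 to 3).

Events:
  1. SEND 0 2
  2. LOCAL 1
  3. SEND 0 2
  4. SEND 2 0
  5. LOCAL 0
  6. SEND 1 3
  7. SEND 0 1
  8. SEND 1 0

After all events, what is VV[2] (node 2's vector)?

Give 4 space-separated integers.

Answer: 2 0 3 0

Derivation:
Initial: VV[0]=[0, 0, 0, 0]
Initial: VV[1]=[0, 0, 0, 0]
Initial: VV[2]=[0, 0, 0, 0]
Initial: VV[3]=[0, 0, 0, 0]
Event 1: SEND 0->2: VV[0][0]++ -> VV[0]=[1, 0, 0, 0], msg_vec=[1, 0, 0, 0]; VV[2]=max(VV[2],msg_vec) then VV[2][2]++ -> VV[2]=[1, 0, 1, 0]
Event 2: LOCAL 1: VV[1][1]++ -> VV[1]=[0, 1, 0, 0]
Event 3: SEND 0->2: VV[0][0]++ -> VV[0]=[2, 0, 0, 0], msg_vec=[2, 0, 0, 0]; VV[2]=max(VV[2],msg_vec) then VV[2][2]++ -> VV[2]=[2, 0, 2, 0]
Event 4: SEND 2->0: VV[2][2]++ -> VV[2]=[2, 0, 3, 0], msg_vec=[2, 0, 3, 0]; VV[0]=max(VV[0],msg_vec) then VV[0][0]++ -> VV[0]=[3, 0, 3, 0]
Event 5: LOCAL 0: VV[0][0]++ -> VV[0]=[4, 0, 3, 0]
Event 6: SEND 1->3: VV[1][1]++ -> VV[1]=[0, 2, 0, 0], msg_vec=[0, 2, 0, 0]; VV[3]=max(VV[3],msg_vec) then VV[3][3]++ -> VV[3]=[0, 2, 0, 1]
Event 7: SEND 0->1: VV[0][0]++ -> VV[0]=[5, 0, 3, 0], msg_vec=[5, 0, 3, 0]; VV[1]=max(VV[1],msg_vec) then VV[1][1]++ -> VV[1]=[5, 3, 3, 0]
Event 8: SEND 1->0: VV[1][1]++ -> VV[1]=[5, 4, 3, 0], msg_vec=[5, 4, 3, 0]; VV[0]=max(VV[0],msg_vec) then VV[0][0]++ -> VV[0]=[6, 4, 3, 0]
Final vectors: VV[0]=[6, 4, 3, 0]; VV[1]=[5, 4, 3, 0]; VV[2]=[2, 0, 3, 0]; VV[3]=[0, 2, 0, 1]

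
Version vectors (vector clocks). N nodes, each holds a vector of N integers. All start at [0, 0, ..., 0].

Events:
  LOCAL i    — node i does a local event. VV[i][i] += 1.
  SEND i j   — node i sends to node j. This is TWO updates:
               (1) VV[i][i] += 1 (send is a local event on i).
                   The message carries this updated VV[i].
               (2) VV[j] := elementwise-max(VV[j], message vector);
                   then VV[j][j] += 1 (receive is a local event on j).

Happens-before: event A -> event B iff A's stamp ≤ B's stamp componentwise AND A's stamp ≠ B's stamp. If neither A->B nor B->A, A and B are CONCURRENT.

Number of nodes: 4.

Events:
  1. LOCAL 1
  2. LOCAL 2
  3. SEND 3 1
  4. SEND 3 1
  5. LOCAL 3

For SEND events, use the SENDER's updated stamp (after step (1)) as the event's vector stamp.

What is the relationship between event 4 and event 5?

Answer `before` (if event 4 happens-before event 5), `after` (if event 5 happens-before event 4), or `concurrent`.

Answer: before

Derivation:
Initial: VV[0]=[0, 0, 0, 0]
Initial: VV[1]=[0, 0, 0, 0]
Initial: VV[2]=[0, 0, 0, 0]
Initial: VV[3]=[0, 0, 0, 0]
Event 1: LOCAL 1: VV[1][1]++ -> VV[1]=[0, 1, 0, 0]
Event 2: LOCAL 2: VV[2][2]++ -> VV[2]=[0, 0, 1, 0]
Event 3: SEND 3->1: VV[3][3]++ -> VV[3]=[0, 0, 0, 1], msg_vec=[0, 0, 0, 1]; VV[1]=max(VV[1],msg_vec) then VV[1][1]++ -> VV[1]=[0, 2, 0, 1]
Event 4: SEND 3->1: VV[3][3]++ -> VV[3]=[0, 0, 0, 2], msg_vec=[0, 0, 0, 2]; VV[1]=max(VV[1],msg_vec) then VV[1][1]++ -> VV[1]=[0, 3, 0, 2]
Event 5: LOCAL 3: VV[3][3]++ -> VV[3]=[0, 0, 0, 3]
Event 4 stamp: [0, 0, 0, 2]
Event 5 stamp: [0, 0, 0, 3]
[0, 0, 0, 2] <= [0, 0, 0, 3]? True
[0, 0, 0, 3] <= [0, 0, 0, 2]? False
Relation: before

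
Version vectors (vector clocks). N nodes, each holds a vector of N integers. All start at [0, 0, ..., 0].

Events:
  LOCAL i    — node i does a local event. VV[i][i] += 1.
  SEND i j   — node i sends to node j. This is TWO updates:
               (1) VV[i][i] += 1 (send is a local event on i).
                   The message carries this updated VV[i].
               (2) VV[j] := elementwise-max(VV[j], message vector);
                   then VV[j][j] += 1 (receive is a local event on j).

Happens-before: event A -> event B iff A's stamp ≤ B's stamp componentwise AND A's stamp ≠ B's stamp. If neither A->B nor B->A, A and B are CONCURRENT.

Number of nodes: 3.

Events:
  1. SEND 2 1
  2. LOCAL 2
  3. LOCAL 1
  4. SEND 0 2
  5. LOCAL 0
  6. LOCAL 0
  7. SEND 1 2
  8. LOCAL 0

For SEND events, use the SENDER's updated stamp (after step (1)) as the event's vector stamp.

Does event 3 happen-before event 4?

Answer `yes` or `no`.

Answer: no

Derivation:
Initial: VV[0]=[0, 0, 0]
Initial: VV[1]=[0, 0, 0]
Initial: VV[2]=[0, 0, 0]
Event 1: SEND 2->1: VV[2][2]++ -> VV[2]=[0, 0, 1], msg_vec=[0, 0, 1]; VV[1]=max(VV[1],msg_vec) then VV[1][1]++ -> VV[1]=[0, 1, 1]
Event 2: LOCAL 2: VV[2][2]++ -> VV[2]=[0, 0, 2]
Event 3: LOCAL 1: VV[1][1]++ -> VV[1]=[0, 2, 1]
Event 4: SEND 0->2: VV[0][0]++ -> VV[0]=[1, 0, 0], msg_vec=[1, 0, 0]; VV[2]=max(VV[2],msg_vec) then VV[2][2]++ -> VV[2]=[1, 0, 3]
Event 5: LOCAL 0: VV[0][0]++ -> VV[0]=[2, 0, 0]
Event 6: LOCAL 0: VV[0][0]++ -> VV[0]=[3, 0, 0]
Event 7: SEND 1->2: VV[1][1]++ -> VV[1]=[0, 3, 1], msg_vec=[0, 3, 1]; VV[2]=max(VV[2],msg_vec) then VV[2][2]++ -> VV[2]=[1, 3, 4]
Event 8: LOCAL 0: VV[0][0]++ -> VV[0]=[4, 0, 0]
Event 3 stamp: [0, 2, 1]
Event 4 stamp: [1, 0, 0]
[0, 2, 1] <= [1, 0, 0]? False. Equal? False. Happens-before: False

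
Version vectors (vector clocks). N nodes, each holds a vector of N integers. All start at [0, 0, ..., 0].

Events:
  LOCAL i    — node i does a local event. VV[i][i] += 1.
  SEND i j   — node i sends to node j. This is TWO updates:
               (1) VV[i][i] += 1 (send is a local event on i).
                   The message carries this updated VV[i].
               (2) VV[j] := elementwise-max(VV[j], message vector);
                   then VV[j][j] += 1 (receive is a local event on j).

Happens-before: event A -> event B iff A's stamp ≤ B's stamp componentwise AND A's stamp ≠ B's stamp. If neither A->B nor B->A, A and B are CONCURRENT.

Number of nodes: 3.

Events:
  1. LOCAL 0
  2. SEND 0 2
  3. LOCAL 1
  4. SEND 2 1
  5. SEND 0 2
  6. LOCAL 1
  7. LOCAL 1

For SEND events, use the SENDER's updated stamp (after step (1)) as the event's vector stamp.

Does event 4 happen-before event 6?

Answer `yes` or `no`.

Initial: VV[0]=[0, 0, 0]
Initial: VV[1]=[0, 0, 0]
Initial: VV[2]=[0, 0, 0]
Event 1: LOCAL 0: VV[0][0]++ -> VV[0]=[1, 0, 0]
Event 2: SEND 0->2: VV[0][0]++ -> VV[0]=[2, 0, 0], msg_vec=[2, 0, 0]; VV[2]=max(VV[2],msg_vec) then VV[2][2]++ -> VV[2]=[2, 0, 1]
Event 3: LOCAL 1: VV[1][1]++ -> VV[1]=[0, 1, 0]
Event 4: SEND 2->1: VV[2][2]++ -> VV[2]=[2, 0, 2], msg_vec=[2, 0, 2]; VV[1]=max(VV[1],msg_vec) then VV[1][1]++ -> VV[1]=[2, 2, 2]
Event 5: SEND 0->2: VV[0][0]++ -> VV[0]=[3, 0, 0], msg_vec=[3, 0, 0]; VV[2]=max(VV[2],msg_vec) then VV[2][2]++ -> VV[2]=[3, 0, 3]
Event 6: LOCAL 1: VV[1][1]++ -> VV[1]=[2, 3, 2]
Event 7: LOCAL 1: VV[1][1]++ -> VV[1]=[2, 4, 2]
Event 4 stamp: [2, 0, 2]
Event 6 stamp: [2, 3, 2]
[2, 0, 2] <= [2, 3, 2]? True. Equal? False. Happens-before: True

Answer: yes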